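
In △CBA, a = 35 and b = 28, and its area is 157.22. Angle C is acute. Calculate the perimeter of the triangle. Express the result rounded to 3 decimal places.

75.354

From area = ½·b·a·sin C, we get sin C = 2·area/(b·a) ≈ 0.32086.
Taking the acute solution, ∠C ≈ 18.71°.
Law of cosines then gives c ≈ 12.354.
Perimeter = 12.354 + 28 + 35 = 75.354.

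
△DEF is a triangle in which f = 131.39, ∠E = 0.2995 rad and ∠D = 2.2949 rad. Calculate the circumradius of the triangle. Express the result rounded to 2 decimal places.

R ≈ 126.27

The third angle is ∠F = π − ∠D − ∠E = 0.5472 rad.
Law of sines: d = f·sin D/sin F ≈ 189.17.
Law of sines: e = f·sin E/sin F ≈ 74.507.
Circumradius = f/(2 sin F) ≈ 126.27.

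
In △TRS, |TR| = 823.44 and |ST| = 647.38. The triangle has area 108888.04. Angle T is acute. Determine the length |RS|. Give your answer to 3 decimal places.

From area = ½·|ST|·|TR|·sin T, we get sin T = 2·area/(|ST|·|TR|) ≈ 0.40853.
Taking the acute solution, ∠T ≈ 24.11°.
Law of cosines then gives |RS| ≈ 352.17.

352.168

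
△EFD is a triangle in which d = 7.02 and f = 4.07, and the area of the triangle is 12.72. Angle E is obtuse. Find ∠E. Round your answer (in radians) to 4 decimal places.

2.0434

From area = ½·f·d·sin E, we get sin E = 2·area/(f·d) ≈ 0.89040.
Taking the obtuse solution, ∠E ≈ 2.0434 rad.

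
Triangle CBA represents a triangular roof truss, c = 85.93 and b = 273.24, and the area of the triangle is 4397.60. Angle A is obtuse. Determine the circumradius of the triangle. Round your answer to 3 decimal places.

473.021

From area = ½·c·b·sin A, we get sin A = 2·area/(c·b) ≈ 0.37459.
Taking the obtuse solution, ∠A ≈ 158.00°.
Law of cosines then gives a ≈ 354.38.
Circumradius = a/(2 sin A) ≈ 473.02.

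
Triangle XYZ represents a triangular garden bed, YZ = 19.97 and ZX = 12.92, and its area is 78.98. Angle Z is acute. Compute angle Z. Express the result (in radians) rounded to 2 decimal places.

From area = ½·YZ·ZX·sin Z, we get sin Z = 2·area/(YZ·ZX) ≈ 0.61222.
Taking the acute solution, ∠Z ≈ 0.6589 rad.

0.66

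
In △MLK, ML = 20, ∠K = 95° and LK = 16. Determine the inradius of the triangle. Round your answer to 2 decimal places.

r ≈ 3.65

Law of sines: sin M = LK·sin K/ML ≈ 0.79696.
Since ML ≥ LK, only the acute value applies: ∠M ≈ 52.84°.
Then ∠L = 180° − ∠K − ∠M ≈ 32.16°.
Law of sines gives KM = ML·sin L/sin K ≈ 10.686.
Area = ½·ML·LK·sin L ≈ 85.165.
Semiperimeter s = (16+10.686+20)/2 = 23.343.
Inradius = area/s = 85.165/23.343 ≈ 3.6484.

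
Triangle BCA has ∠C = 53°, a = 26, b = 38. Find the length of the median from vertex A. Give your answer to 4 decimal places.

31.9125

By the law of cosines, c² = a² + b² − 2·a·b·cos C = 930.81, so c ≈ 30.509.
Median from A: ½√(2·b² + 2·c² − a²) ≈ 31.912.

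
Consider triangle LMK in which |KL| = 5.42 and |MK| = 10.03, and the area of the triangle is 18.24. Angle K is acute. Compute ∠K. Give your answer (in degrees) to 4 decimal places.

From area = ½·|MK|·|KL|·sin K, we get sin K = 2·area/(|MK|·|KL|) ≈ 0.67105.
Taking the acute solution, ∠K ≈ 42.15°.

42.1481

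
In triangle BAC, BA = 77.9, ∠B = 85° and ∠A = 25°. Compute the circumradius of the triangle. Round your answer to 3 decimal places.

The third angle is ∠C = 180° − ∠B − ∠A = 70.00°.
Law of sines: AC = BA·sin B/sin C ≈ 82.584.
Law of sines: CB = BA·sin A/sin C ≈ 35.035.
Circumradius = BA/(2 sin C) ≈ 41.45.

R ≈ 41.450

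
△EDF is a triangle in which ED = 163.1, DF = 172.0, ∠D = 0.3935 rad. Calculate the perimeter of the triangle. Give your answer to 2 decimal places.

By the law of cosines, FE² = ED² + DF² − 2·ED·DF·cos D = 4367.3, so FE ≈ 66.085.
Semiperimeter s = (172+66.085+163.1)/2 = 200.59.
Perimeter = 172 + 66.085 + 163.1 = 401.19.

perimeter ≈ 401.19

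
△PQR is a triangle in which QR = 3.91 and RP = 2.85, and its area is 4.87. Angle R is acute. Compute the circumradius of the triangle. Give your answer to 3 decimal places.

From area = ½·QR·RP·sin R, we get sin R = 2·area/(QR·RP) ≈ 0.87405.
Taking the acute solution, ∠R ≈ 60.93°.
Law of cosines then gives PQ ≈ 3.5472.
Circumradius = PQ/(2 sin R) ≈ 2.0292.

2.029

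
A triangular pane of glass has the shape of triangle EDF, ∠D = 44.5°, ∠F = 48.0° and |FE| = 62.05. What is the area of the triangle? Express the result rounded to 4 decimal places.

The third angle is ∠E = 180° − ∠D − ∠F = 87.50°.
Law of sines: |DF| = |FE|·sin E/sin D ≈ 88.444.
Law of sines: |ED| = |FE|·sin F/sin D ≈ 65.789.
Area = ½·|FE|·|DF|·sin F ≈ 2039.2.

2039.1618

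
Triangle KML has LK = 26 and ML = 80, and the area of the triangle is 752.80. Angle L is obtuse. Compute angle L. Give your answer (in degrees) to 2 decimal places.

From area = ½·ML·LK·sin L, we get sin L = 2·area/(ML·LK) ≈ 0.72385.
Taking the obtuse solution, ∠L ≈ 133.63°.

133.63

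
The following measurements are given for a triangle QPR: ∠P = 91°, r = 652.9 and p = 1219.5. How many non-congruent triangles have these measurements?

r·sin P = 652.9·sin(91°) ≈ 652.8.
Since ∠P is not acute, a triangle exists only if p > r; here p > r, so there is exactly one triangle.

1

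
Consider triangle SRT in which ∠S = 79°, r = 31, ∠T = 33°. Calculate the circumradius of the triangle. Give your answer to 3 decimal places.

The third angle is ∠R = 180° − ∠T − ∠S = 68.00°.
Law of sines: s = r·sin S/sin R ≈ 32.82.
Law of sines: t = r·sin T/sin R ≈ 18.21.
Circumradius = r/(2 sin R) ≈ 16.717.

16.717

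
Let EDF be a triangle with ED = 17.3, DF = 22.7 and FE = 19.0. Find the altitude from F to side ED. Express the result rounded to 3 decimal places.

h_F ≈ 18.532

Semiperimeter s = (22.7 + 19 + 17.3)/2 = 29.5.
Heron's formula: area = √(29.5·6.8·10.5·12.2) ≈ 160.3.
The altitude from F has length 2·area/ED ≈ 18.532.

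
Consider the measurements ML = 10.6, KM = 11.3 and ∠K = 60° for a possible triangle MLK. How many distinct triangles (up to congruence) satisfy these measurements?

KM·sin K = 11.3·sin(60°) ≈ 9.786.
Since KM sin K < ML < KM (9.786 < 10.6 < 11.3), two triangles exist.

2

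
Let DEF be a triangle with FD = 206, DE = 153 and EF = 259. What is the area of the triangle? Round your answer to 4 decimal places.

Semiperimeter s = (259 + 206 + 153)/2 = 309.
Heron's formula: area = √(309·50·103·156) ≈ 15756.

15755.9703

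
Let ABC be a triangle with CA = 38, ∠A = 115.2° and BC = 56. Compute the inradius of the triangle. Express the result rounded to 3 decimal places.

Law of sines: sin B = CA·sin A/BC ≈ 0.61399.
Since BC ≥ CA, only the acute value applies: ∠B ≈ 37.88°.
Then ∠C = 180° − ∠A − ∠B ≈ 26.92°.
Law of sines gives AB = BC·sin C/sin A ≈ 28.022.
Area = ½·BC·CA·sin C ≈ 481.75.
Semiperimeter s = (56+38+28.022)/2 = 61.011.
Inradius = area/s = 481.75/61.011 ≈ 7.896.

r ≈ 7.896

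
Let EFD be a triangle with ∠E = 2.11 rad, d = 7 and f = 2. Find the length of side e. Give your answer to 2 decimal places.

8.21

By the law of cosines, e² = f² + d² − 2·f·d·cos E = 67.377, so e ≈ 8.2083.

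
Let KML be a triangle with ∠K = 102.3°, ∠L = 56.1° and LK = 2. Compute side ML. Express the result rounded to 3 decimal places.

5.308

The third angle is ∠M = 180° − ∠L − ∠K = 21.60°.
Law of sines: ML = LK·sin K/sin M ≈ 5.3082.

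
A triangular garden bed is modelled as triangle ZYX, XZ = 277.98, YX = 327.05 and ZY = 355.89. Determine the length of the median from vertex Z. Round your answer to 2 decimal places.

m_Z ≈ 274.27

Median from Z: ½√(2·XZ² + 2·ZY² − YX²) ≈ 274.27.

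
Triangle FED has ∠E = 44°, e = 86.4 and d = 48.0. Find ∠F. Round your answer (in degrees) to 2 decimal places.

Law of sines: sin D = d·sin E/e ≈ 0.38592.
Since e ≥ d, only the acute value applies: ∠D ≈ 22.70°.
Then ∠F = 180° − ∠E − ∠D ≈ 113.30°.

113.30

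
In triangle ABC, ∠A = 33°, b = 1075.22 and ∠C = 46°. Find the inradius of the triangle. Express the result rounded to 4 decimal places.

The third angle is ∠B = 180° − ∠C − ∠A = 101.00°.
Law of sines: a = b·sin A/sin B ≈ 596.57.
Law of sines: c = b·sin C/sin B ≈ 787.92.
Area = ½·b·a·sin C ≈ 2.3071e+05.
Semiperimeter s = (596.57+1075.2+787.92)/2 = 1229.9.
Inradius = area/s = 2.3071e+05/1229.9 ≈ 187.59.

r ≈ 187.5887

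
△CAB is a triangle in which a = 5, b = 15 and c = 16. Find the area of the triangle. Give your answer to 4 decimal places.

37.4700

Semiperimeter s = (16 + 5 + 15)/2 = 18.
Heron's formula: area = √(18·2·13·3) ≈ 37.47.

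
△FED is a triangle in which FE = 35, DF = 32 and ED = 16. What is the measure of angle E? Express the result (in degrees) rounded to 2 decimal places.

65.92

By the law of cosines, cos E = (FE² + ED² − DF²) / (2·FE·ED) ≈ 0.40804, so ∠E ≈ 65.92°.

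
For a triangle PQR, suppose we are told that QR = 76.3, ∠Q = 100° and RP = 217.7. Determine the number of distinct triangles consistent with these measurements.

QR·sin Q = 76.3·sin(100°) ≈ 75.14.
Since ∠Q is not acute, a triangle exists only if RP > QR; here RP > QR, so there is exactly one triangle.

1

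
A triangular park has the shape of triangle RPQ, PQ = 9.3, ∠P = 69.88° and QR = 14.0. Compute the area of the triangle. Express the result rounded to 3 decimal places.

Law of sines: sin R = PQ·sin P/QR ≈ 0.62375.
Since QR ≥ PQ, only the acute value applies: ∠R ≈ 38.59°.
Then ∠Q = 180° − ∠P − ∠R ≈ 71.53°.
Law of sines gives RP = QR·sin Q/sin P ≈ 14.142.
Area = ½·QR·PQ·sin Q ≈ 61.747.

area ≈ 61.747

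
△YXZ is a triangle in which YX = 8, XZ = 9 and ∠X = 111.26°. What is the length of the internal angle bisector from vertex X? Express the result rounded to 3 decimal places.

By the law of cosines, ZY² = YX² + XZ² − 2·YX·XZ·cos X = 197.21, so ZY ≈ 14.043.
The bisector from X has length 2·YX·XZ·cos(∠X/2)/(YX+XZ) ≈ 4.7819.

4.782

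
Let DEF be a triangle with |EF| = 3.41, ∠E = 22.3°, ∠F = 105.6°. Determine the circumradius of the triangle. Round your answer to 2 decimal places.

The third angle is ∠D = 180° − ∠E − ∠F = 52.10°.
Law of sines: |FD| = |EF|·sin E/sin D ≈ 1.6398.
Law of sines: |DE| = |EF|·sin F/sin D ≈ 4.1623.
Circumradius = |EF|/(2 sin D) ≈ 2.1607.

2.16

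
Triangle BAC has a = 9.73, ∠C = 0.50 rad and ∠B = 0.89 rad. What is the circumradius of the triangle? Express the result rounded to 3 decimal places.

The third angle is ∠A = π − ∠C − ∠B = 1.752 rad.
Law of sines: b = a·sin B/sin A ≈ 7.6862.
Law of sines: c = a·sin C/sin A ≈ 4.7421.
Circumradius = a/(2 sin A) ≈ 4.9456.

R ≈ 4.946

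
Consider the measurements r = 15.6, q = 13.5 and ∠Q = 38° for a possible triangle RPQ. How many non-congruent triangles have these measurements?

r·sin Q = 15.6·sin(38°) ≈ 9.604.
Since r sin Q < q < r (9.604 < 13.5 < 15.6), two triangles exist.

2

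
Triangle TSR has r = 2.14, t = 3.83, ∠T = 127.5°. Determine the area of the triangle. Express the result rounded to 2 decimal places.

Law of sines: sin R = r·sin T/t ≈ 0.44328.
Since t ≥ r, only the acute value applies: ∠R ≈ 26.31°.
Then ∠S = 180° − ∠T − ∠R ≈ 26.19°.
Law of sines gives s = t·sin S/sin T ≈ 2.1304.
Area = ½·t·r·sin S ≈ 1.8085.

area ≈ 1.81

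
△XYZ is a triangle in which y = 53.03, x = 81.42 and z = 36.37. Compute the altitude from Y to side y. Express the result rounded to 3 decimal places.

27.744

Semiperimeter s = (81.42 + 53.03 + 36.37)/2 = 85.41.
Heron's formula: area = √(85.41·3.99·32.38·49.04) ≈ 735.62.
The altitude from Y has length 2·area/y ≈ 27.744.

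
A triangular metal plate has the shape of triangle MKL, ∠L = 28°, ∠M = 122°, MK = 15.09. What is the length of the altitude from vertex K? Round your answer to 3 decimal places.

h_K ≈ 12.797

The third angle is ∠K = 180° − ∠L − ∠M = 30.00°.
Law of sines: KL = MK·sin M/sin L ≈ 27.258.
Law of sines: LM = MK·sin K/sin L ≈ 16.071.
Area = ½·MK·KL·sin K ≈ 102.83.
The altitude from K has length 2·area/LM ≈ 12.797.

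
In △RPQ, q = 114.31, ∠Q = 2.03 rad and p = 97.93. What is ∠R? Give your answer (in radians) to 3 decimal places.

0.236

Law of sines: sin P = p·sin Q/q ≈ 0.76796.
Since q ≥ p, only the acute value applies: ∠P ≈ 0.876 rad.
Then ∠R = π − ∠Q − ∠P ≈ 0.236 rad.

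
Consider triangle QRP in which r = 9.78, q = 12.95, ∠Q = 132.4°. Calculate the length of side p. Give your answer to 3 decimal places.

Law of sines: sin R = r·sin Q/q ≈ 0.55769.
Since q ≥ r, only the acute value applies: ∠R ≈ 33.90°.
Then ∠P = 180° − ∠Q − ∠R ≈ 13.70°.
Law of sines gives p = q·sin P/sin Q ≈ 4.1545.

4.154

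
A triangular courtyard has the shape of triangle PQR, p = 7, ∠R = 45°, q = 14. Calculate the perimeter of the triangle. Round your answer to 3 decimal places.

By the law of cosines, r² = p² + q² − 2·p·q·cos R = 106.41, so r ≈ 10.315.
Semiperimeter s = (7+14+10.315)/2 = 15.658.
Perimeter = 7 + 14 + 10.315 = 31.315.

31.315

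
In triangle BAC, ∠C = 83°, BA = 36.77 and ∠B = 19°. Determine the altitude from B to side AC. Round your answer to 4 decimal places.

h_B ≈ 35.9665

The third angle is ∠A = 180° − ∠C − ∠B = 78.00°.
Law of sines: AC = BA·sin B/sin C ≈ 12.061.
Law of sines: CB = BA·sin A/sin C ≈ 36.237.
Area = ½·BA·AC·sin A ≈ 216.9.
The altitude from B has length 2·area/AC ≈ 35.966.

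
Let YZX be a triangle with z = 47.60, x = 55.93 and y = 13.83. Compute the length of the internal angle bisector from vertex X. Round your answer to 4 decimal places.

10.6115

By the law of cosines, cos X = (y² + z² − x²) / (2·y·z) ≈ -0.50974, so ∠X ≈ 120.65°.
The bisector from X has length 2·y·z·cos(∠X/2)/(y+z) ≈ 10.611.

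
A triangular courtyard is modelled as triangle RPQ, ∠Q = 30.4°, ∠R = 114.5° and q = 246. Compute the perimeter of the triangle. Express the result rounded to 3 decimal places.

The third angle is ∠P = 180° − ∠Q − ∠R = 35.10°.
Law of sines: r = q·sin R/sin Q ≈ 442.36.
Law of sines: p = q·sin P/sin Q ≈ 279.53.
Semiperimeter s = (442.36+279.53+246)/2 = 483.95.
Perimeter = 442.36 + 279.53 + 246 = 967.89.

967.892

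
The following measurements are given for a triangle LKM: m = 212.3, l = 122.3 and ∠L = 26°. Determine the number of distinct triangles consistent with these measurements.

2

m·sin L = 212.3·sin(26°) ≈ 93.07.
Since m sin L < l < m (93.07 < 122.3 < 212.3), two triangles exist.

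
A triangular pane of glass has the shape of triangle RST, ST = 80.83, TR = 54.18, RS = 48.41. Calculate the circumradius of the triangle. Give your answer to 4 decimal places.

By the law of cosines, cos R = (TR² + RS² − ST²) / (2·TR·RS) ≈ -0.23915, so ∠R ≈ 103.84°.
Circumradius = ST/(2 sin R) ≈ 41.623.

41.6227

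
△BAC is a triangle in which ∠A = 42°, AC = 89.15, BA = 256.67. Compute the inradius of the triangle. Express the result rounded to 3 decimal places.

28.075

By the law of cosines, CB² = BA² + AC² − 2·BA·AC·cos A = 39818, so CB ≈ 199.54.
Area = ½·BA·AC·sin A ≈ 7655.6.
Semiperimeter s = (89.15+199.54+256.67)/2 = 272.68.
Inradius = area/s = 7655.6/272.68 ≈ 28.075.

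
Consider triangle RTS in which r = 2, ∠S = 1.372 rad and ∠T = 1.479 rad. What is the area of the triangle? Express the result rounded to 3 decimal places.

6.814

The third angle is ∠R = π − ∠T − ∠S = 0.291 rad.
Law of sines: t = r·sin T/sin R ≈ 6.9509.
Law of sines: s = r·sin S/sin R ≈ 6.8428.
Area = ½·r·t·sin S ≈ 6.814.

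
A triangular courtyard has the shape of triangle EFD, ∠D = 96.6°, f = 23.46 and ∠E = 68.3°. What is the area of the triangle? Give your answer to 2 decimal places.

area ≈ 974.99

The third angle is ∠F = 180° − ∠D − ∠E = 15.10°.
Law of sines: e = f·sin E/sin F ≈ 83.674.
Law of sines: d = f·sin D/sin F ≈ 89.459.
Area = ½·f·e·sin D ≈ 974.99.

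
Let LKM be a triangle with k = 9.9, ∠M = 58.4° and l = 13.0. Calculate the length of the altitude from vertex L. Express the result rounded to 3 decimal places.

By the law of cosines, m² = l² + k² − 2·l·k·cos M = 132.14, so m ≈ 11.495.
Area = ½·l·k·sin M ≈ 54.809.
The altitude from L has length 2·area/l ≈ 8.4321.

8.432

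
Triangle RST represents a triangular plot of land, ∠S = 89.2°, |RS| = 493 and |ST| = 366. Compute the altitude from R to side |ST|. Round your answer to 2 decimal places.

By the law of cosines, |TR|² = |RS|² + |ST|² − 2·|RS|·|ST|·cos S = 3.7197e+05, so |TR| ≈ 609.89.
Area = ½·|RS|·|ST|·sin S ≈ 90210.
The altitude from R has length 2·area/|ST| ≈ 492.95.

h_R ≈ 492.95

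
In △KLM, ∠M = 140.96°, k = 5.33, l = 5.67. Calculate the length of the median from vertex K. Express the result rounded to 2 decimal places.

By the law of cosines, m² = k² + l² − 2·k·l·cos M = 107.5, so m ≈ 10.368.
Median from K: ½√(2·l² + 2·m² − k²) ≈ 7.9199.

m_K ≈ 7.92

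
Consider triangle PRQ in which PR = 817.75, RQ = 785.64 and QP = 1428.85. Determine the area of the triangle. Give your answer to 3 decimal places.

Semiperimeter s = (785.64 + 1428.8 + 817.75)/2 = 1516.1.
Heron's formula: area = √(1516.1·730.48·87.27·698.37) ≈ 2.598e+05.

259804.237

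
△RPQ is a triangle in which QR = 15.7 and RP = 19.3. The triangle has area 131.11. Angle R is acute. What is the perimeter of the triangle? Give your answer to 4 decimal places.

52.7566

From area = ½·QR·RP·sin R, we get sin R = 2·area/(QR·RP) ≈ 0.86538.
Taking the acute solution, ∠R ≈ 1.0459 rad.
Law of cosines then gives PQ ≈ 17.757.
Perimeter = 17.757 + 15.7 + 19.3 = 52.757.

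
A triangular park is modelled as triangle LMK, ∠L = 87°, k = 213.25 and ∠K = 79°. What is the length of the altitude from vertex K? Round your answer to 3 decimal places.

The third angle is ∠M = 180° − ∠K − ∠L = 14.00°.
Law of sines: l = k·sin L/sin K ≈ 216.94.
Law of sines: m = k·sin M/sin K ≈ 52.555.
Area = ½·k·l·sin M ≈ 5596.
The altitude from K has length 2·area/k ≈ 52.483.

h_K ≈ 52.483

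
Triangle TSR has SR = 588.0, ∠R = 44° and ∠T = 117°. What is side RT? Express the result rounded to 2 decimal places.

214.85

The third angle is ∠S = 180° − ∠R − ∠T = 19.00°.
Law of sines: RT = SR·sin S/sin T ≈ 214.85.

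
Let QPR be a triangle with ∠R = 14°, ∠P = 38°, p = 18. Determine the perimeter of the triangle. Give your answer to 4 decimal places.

The third angle is ∠Q = 180° − ∠P − ∠R = 128.00°.
Law of sines: q = p·sin Q/sin P ≈ 23.039.
Law of sines: r = p·sin R/sin P ≈ 7.073.
Semiperimeter s = (23.039+18+7.073)/2 = 24.056.
Perimeter = 23.039 + 18 + 7.073 = 48.112.

perimeter ≈ 48.1120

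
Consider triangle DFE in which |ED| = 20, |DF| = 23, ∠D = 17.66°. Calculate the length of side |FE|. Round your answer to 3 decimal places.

By the law of cosines, |FE|² = |ED|² + |DF|² − 2·|ED|·|DF|·cos D = 52.356, so |FE| ≈ 7.2358.

7.236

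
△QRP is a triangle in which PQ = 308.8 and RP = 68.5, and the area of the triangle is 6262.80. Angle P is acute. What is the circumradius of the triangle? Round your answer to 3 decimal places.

216.858

From area = ½·RP·PQ·sin P, we get sin P = 2·area/(RP·PQ) ≈ 0.59215.
Taking the acute solution, ∠P ≈ 36.31°.
Law of cosines then gives QR ≈ 256.82.
Circumradius = QR/(2 sin P) ≈ 216.86.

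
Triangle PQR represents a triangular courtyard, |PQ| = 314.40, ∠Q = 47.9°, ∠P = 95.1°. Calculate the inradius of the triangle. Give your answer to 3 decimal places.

The third angle is ∠R = 180° − ∠P − ∠Q = 37.00°.
Law of sines: |QR| = |PQ|·sin P/sin R ≈ 520.35.
Law of sines: |RP| = |PQ|·sin Q/sin R ≈ 387.62.
Area = ½·|PQ|·|QR|·sin Q ≈ 60693.
Semiperimeter s = (520.35+387.62+314.4)/2 = 611.19.
Inradius = area/s = 60693/611.19 ≈ 99.304.

99.304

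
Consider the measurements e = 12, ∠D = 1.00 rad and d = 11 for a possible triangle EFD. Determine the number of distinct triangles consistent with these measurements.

2

e·sin D = 12·sin(1.00 rad) ≈ 10.1.
Since e sin D < d < e (10.1 < 11 < 12), two triangles exist.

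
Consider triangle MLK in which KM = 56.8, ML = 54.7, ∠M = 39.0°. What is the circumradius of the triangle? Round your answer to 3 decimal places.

R ≈ 29.613

By the law of cosines, LK² = KM² + ML² − 2·KM·ML·cos M = 1389.2, so LK ≈ 37.272.
Area = ½·KM·ML·sin M ≈ 977.64.
Circumradius = LK/(2 sin M) ≈ 29.613.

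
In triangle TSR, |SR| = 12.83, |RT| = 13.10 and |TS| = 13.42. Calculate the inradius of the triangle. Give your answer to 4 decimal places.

Semiperimeter s = (12.83 + 13.1 + 13.42)/2 = 19.675.
Heron's formula: area = √(19.675·6.845·6.575·6.255) ≈ 74.423.
Inradius = area/s = 74.423/19.675 ≈ 3.7826.

r ≈ 3.7826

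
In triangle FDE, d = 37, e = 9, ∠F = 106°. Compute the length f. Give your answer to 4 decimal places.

By the law of cosines, f² = d² + e² − 2·d·e·cos F = 1633.6, so f ≈ 40.418.

40.4175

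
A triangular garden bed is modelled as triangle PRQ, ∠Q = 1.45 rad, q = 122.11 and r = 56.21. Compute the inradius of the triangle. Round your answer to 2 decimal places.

21.92

Law of sines: sin R = r·sin Q/q ≈ 0.45697.
Since q ≥ r, only the acute value applies: ∠R ≈ 0.475 rad.
Then ∠P = π − ∠Q − ∠R ≈ 1.217 rad.
Law of sines gives p = q·sin P/sin Q ≈ 115.39.
Area = ½·q·r·sin P ≈ 3219.4.
Semiperimeter s = (115.39+56.21+122.11)/2 = 146.85.
Inradius = area/s = 3219.4/146.85 ≈ 21.922.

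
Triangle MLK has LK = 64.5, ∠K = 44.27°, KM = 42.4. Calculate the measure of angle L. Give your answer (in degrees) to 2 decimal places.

40.92

By the law of cosines, ML² = LK² + KM² − 2·LK·KM·cos K = 2041.5, so ML ≈ 45.182.
Law of cosines again: cos L = (ML² + LK² − KM²)/(2·ML·LK) ≈ 0.75558, so ∠L ≈ 40.92°.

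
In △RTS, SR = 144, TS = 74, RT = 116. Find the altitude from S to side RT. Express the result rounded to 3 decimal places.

73.590

Semiperimeter s = (74 + 144 + 116)/2 = 167.
Heron's formula: area = √(167·93·23·51) ≈ 4268.2.
The altitude from S has length 2·area/RT ≈ 73.59.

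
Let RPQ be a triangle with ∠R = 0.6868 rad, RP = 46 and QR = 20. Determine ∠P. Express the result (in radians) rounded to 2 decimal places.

By the law of cosines, PQ² = QR² + RP² − 2·QR·RP·cos R = 1093.2, so PQ ≈ 33.063.
Law of cosines again: cos P = (RP² + PQ² − QR²)/(2·RP·PQ) ≈ 0.92352, so ∠P ≈ 0.3936 rad.

∠P ≈ 0.39 rad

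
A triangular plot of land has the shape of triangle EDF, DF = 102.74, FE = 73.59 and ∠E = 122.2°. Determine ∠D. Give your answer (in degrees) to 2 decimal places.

∠D ≈ 37.31°

Law of sines: sin D = FE·sin E/DF ≈ 0.60611.
Since DF ≥ FE, only the acute value applies: ∠D ≈ 37.31°.
Then ∠F = 180° − ∠E − ∠D ≈ 20.49°.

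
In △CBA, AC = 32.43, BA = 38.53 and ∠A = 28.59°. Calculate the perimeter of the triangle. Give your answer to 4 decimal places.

89.4513

By the law of cosines, CB² = BA² + AC² − 2·BA·AC·cos A = 341.93, so CB ≈ 18.491.
Semiperimeter s = (38.53+32.43+18.491)/2 = 44.726.
Perimeter = 38.53 + 32.43 + 18.491 = 89.451.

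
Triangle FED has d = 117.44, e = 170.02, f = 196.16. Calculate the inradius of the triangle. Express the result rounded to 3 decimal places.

41.056

Semiperimeter s = (196.16 + 170.02 + 117.44)/2 = 241.81.
Heron's formula: area = √(241.81·45.65·71.79·124.37) ≈ 9927.7.
Inradius = area/s = 9927.7/241.81 ≈ 41.056.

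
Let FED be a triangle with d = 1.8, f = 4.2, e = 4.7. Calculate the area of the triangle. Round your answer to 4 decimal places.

Semiperimeter s = (4.2 + 4.7 + 1.8)/2 = 5.35.
Heron's formula: area = √(5.35·1.15·0.65·3.55) ≈ 3.7679.

3.7679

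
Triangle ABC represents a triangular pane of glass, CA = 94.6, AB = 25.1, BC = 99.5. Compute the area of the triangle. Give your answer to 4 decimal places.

Semiperimeter s = (99.5 + 94.6 + 25.1)/2 = 109.6.
Heron's formula: area = √(109.6·10.1·15·84.5) ≈ 1184.5.

area ≈ 1184.5133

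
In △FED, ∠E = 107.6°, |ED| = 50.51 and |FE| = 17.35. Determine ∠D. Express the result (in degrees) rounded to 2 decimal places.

By the law of cosines, |DF|² = |FE|² + |ED|² − 2·|FE|·|ED|·cos E = 3382.2, so |DF| ≈ 58.157.
Law of cosines again: cos D = (|ED|² + |DF|² − |FE|²)/(2·|ED|·|DF|) ≈ 0.95872, so ∠D ≈ 16.52°.

16.52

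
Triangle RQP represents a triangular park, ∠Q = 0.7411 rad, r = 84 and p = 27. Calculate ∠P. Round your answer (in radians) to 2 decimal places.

0.28

By the law of cosines, q² = p² + r² − 2·p·r·cos Q = 4438.7, so q ≈ 66.623.
Law of cosines again: cos P = (r² + q² − p²)/(2·r·q) ≈ 0.96185, so ∠P ≈ 0.2771 rad.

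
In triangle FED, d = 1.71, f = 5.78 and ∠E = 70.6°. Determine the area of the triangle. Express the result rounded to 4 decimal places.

4.6613

Area = ½·d·f·sin E ≈ 4.6613.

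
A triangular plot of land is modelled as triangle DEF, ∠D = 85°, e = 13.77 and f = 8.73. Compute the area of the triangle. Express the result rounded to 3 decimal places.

59.877

Area = ½·e·f·sin D ≈ 59.877.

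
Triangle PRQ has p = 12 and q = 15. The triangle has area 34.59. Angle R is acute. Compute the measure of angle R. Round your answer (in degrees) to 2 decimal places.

22.60

From area = ½·q·p·sin R, we get sin R = 2·area/(q·p) ≈ 0.38433.
Taking the acute solution, ∠R ≈ 22.60°.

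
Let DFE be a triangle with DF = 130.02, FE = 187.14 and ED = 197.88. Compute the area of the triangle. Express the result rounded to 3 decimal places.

11739.620

Semiperimeter s = (187.14 + 197.88 + 130.02)/2 = 257.52.
Heron's formula: area = √(257.52·70.38·59.64·127.5) ≈ 11740.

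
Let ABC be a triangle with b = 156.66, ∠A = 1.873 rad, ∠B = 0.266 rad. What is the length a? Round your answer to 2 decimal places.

568.94

The third angle is ∠C = π − ∠A − ∠B = 1.003 rad.
Law of sines: a = b·sin A/sin B ≈ 568.94.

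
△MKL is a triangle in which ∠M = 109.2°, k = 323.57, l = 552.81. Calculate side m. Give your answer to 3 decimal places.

By the law of cosines, m² = k² + l² − 2·k·l·cos M = 5.2795e+05, so m ≈ 726.6.

726.600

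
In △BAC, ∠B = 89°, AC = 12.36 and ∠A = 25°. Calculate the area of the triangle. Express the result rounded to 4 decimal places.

area ≈ 29.4952

The third angle is ∠C = 180° − ∠B − ∠A = 66.00°.
Law of sines: CB = AC·sin A/sin B ≈ 5.2244.
Law of sines: BA = AC·sin C/sin B ≈ 11.293.
Area = ½·AC·CB·sin C ≈ 29.495.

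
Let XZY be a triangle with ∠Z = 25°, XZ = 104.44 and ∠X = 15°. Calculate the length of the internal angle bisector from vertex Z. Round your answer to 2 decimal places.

58.54

The third angle is ∠Y = 180° − ∠X − ∠Z = 140.00°.
Law of sines: ZY = XZ·sin X/sin Y ≈ 42.053.
Law of sines: YX = XZ·sin Z/sin Y ≈ 68.667.
The bisector from Z has length 2·XZ·ZY·cos(∠Z/2)/(XZ+ZY) ≈ 58.541.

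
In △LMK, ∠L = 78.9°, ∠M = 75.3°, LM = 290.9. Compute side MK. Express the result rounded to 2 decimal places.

655.88

The third angle is ∠K = 180° − ∠L − ∠M = 25.80°.
Law of sines: MK = LM·sin L/sin K ≈ 655.88.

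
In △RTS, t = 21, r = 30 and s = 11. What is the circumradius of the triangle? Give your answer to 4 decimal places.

By the law of cosines, cos R = (t² + s² − r²) / (2·t·s) ≈ -0.73160, so ∠R ≈ 137.02°.
Circumradius = r/(2 sin R) ≈ 22.003.

22.0028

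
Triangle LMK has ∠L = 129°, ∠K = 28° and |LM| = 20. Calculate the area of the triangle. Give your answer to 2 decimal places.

The third angle is ∠M = 180° − ∠K − ∠L = 23.00°.
Law of sines: |MK| = |LM|·sin L/sin K ≈ 33.107.
Law of sines: |KL| = |LM|·sin M/sin K ≈ 16.646.
Area = ½·|LM|·|MK|·sin M ≈ 129.36.

area ≈ 129.36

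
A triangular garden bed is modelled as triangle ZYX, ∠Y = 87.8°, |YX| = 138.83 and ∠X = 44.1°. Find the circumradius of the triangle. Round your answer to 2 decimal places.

93.26

The third angle is ∠Z = 180° − ∠Y − ∠X = 48.10°.
Law of sines: |XZ| = |YX|·sin Y/sin Z ≈ 186.38.
Law of sines: |ZY| = |YX|·sin X/sin Z ≈ 129.8.
Circumradius = |YX|/(2 sin Z) ≈ 93.261.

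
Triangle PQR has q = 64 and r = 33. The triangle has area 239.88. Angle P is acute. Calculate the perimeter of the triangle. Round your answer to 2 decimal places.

129.73

From area = ½·q·r·sin P, we get sin P = 2·area/(q·r) ≈ 0.22716.
Taking the acute solution, ∠P ≈ 13.13°.
Law of cosines then gives p ≈ 32.733.
Perimeter = 32.733 + 64 + 33 = 129.73.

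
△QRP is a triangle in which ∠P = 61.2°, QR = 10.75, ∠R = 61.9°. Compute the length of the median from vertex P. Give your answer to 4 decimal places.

9.0810

The third angle is ∠Q = 180° − ∠R − ∠P = 56.90°.
Law of sines: RP = QR·sin Q/sin P ≈ 10.277.
Law of sines: PQ = QR·sin R/sin P ≈ 10.821.
Median from P: ½√(2·RP² + 2·PQ² − QR²) ≈ 9.081.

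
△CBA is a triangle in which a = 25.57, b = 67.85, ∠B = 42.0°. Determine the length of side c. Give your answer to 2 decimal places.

84.66

Law of sines: sin A = a·sin B/b ≈ 0.25217.
Since b ≥ a, only the acute value applies: ∠A ≈ 14.61°.
Then ∠C = 180° − ∠B − ∠A ≈ 123.39°.
Law of sines gives c = b·sin C/sin B ≈ 84.66.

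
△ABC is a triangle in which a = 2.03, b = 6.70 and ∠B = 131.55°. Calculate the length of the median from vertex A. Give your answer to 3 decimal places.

Law of sines: sin A = a·sin B/b ≈ 0.22675.
Since b ≥ a, only the acute value applies: ∠A ≈ 13.11°.
Then ∠C = 180° − ∠B − ∠A ≈ 35.34°.
Law of sines gives c = b·sin C/sin B ≈ 5.179.
Median from A: ½√(2·b² + 2·c² − a²) ≈ 5.9014.

5.901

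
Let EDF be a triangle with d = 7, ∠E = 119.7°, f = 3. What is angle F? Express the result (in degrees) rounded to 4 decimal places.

By the law of cosines, e² = d² + f² − 2·d·f·cos E = 78.809, so e ≈ 8.8775.
Law of cosines again: cos F = (e² + d² − f²)/(2·e·d) ≈ 0.95595, so ∠F ≈ 17.07°.

17.0700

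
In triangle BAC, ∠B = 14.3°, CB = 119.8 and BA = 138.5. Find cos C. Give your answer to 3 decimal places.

By the law of cosines, AC² = CB² + BA² − 2·CB·BA·cos B = 1377.9, so AC ≈ 37.12.
Law of cosines again: cos C = (AC² + CB² − BA²)/(2·AC·CB) ≈ -0.38817, so ∠C ≈ 112.84°.

-0.388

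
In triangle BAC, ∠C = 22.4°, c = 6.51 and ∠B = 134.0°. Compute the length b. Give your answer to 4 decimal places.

The third angle is ∠A = 180° − ∠C − ∠B = 23.60°.
Law of sines: b = c·sin B/sin C ≈ 12.289.

12.2888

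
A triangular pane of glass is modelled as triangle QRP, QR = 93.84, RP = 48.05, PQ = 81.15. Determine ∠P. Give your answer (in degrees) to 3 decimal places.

∠P ≈ 89.352°

By the law of cosines, cos P = (RP² + PQ² − QR²) / (2·RP·PQ) ≈ 0.01131, so ∠P ≈ 89.35°.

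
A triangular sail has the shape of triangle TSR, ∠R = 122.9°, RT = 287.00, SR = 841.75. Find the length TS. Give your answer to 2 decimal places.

By the law of cosines, TS² = SR² + RT² − 2·SR·RT·cos R = 1.0534e+06, so TS ≈ 1026.3.

1026.33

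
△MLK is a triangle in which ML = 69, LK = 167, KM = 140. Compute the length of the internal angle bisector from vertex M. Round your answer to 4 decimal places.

By the law of cosines, cos M = (KM² + ML² − LK²) / (2·KM·ML) ≈ -0.18261, so ∠M ≈ 100.52°.
The bisector from M has length 2·KM·ML·cos(∠M/2)/(KM+ML) ≈ 59.096.

t_M ≈ 59.0964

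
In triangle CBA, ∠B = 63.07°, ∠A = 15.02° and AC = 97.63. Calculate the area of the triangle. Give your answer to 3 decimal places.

area ≈ 1355.490

The third angle is ∠C = 180° − ∠B − ∠A = 101.91°.
Law of sines: BA = AC·sin C/sin B ≈ 107.15.
Law of sines: CB = AC·sin A/sin B ≈ 28.379.
Area = ½·AC·BA·sin A ≈ 1355.5.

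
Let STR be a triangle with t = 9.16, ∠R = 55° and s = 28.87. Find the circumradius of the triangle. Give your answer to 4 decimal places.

By the law of cosines, r² = s² + t² − 2·s·t·cos R = 614.02, so r ≈ 24.779.
Area = ½·s·t·sin R ≈ 108.31.
Circumradius = r/(2 sin R) ≈ 15.125.

15.1250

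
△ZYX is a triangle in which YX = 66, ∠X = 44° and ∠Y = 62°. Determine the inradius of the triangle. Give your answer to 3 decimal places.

The third angle is ∠Z = 180° − ∠Y − ∠X = 74.00°.
Law of sines: XZ = YX·sin Y/sin Z ≈ 60.623.
Law of sines: ZY = YX·sin X/sin Z ≈ 47.695.
Area = ½·YX·XZ·sin X ≈ 1389.7.
Semiperimeter s = (66+60.623+47.695)/2 = 87.159.
Inradius = area/s = 1389.7/87.159 ≈ 15.944.

15.944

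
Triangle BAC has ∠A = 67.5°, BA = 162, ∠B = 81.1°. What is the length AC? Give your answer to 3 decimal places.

307.191

The third angle is ∠C = 180° − ∠B − ∠A = 31.40°.
Law of sines: AC = BA·sin B/sin C ≈ 307.19.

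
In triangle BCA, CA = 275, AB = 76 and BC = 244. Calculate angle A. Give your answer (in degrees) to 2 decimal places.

By the law of cosines, cos A = (CA² + AB² − BC²) / (2·CA·AB) ≈ 0.52309, so ∠A ≈ 58.46°.

∠A ≈ 58.46°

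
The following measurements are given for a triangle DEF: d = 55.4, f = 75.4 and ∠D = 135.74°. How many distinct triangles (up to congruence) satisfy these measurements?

f·sin D = 75.4·sin(135.74°) ≈ 52.62.
Since ∠D is not acute, a triangle exists only if d > f; here d ≤ f, so there is no triangle.

0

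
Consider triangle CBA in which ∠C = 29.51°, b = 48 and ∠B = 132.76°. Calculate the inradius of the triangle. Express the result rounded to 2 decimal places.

r ≈ 4.70

The third angle is ∠A = 180° − ∠C − ∠B = 17.73°.
Law of sines: c = b·sin C/sin B ≈ 32.203.
Law of sines: a = b·sin A/sin B ≈ 19.909.
Area = ½·b·c·sin A ≈ 235.36.
Semiperimeter s = (32.203+48+19.909)/2 = 50.056.
Inradius = area/s = 235.36/50.056 ≈ 4.702.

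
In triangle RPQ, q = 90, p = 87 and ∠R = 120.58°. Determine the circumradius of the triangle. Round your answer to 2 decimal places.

By the law of cosines, r² = p² + q² − 2·p·q·cos R = 23636, so r ≈ 153.74.
Area = ½·p·q·sin R ≈ 3370.5.
Circumradius = r/(2 sin R) ≈ 89.288.

89.29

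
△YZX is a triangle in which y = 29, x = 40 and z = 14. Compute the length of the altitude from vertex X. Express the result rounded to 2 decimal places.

7.31

Semiperimeter s = (29 + 14 + 40)/2 = 41.5.
Heron's formula: area = √(41.5·12.5·27.5·1.5) ≈ 146.28.
The altitude from X has length 2·area/x ≈ 7.3141.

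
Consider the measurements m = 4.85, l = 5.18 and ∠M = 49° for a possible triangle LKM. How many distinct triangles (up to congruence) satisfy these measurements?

l·sin M = 5.18·sin(49°) ≈ 3.909.
Since l sin M < m < l (3.909 < 4.85 < 5.18), two triangles exist.

2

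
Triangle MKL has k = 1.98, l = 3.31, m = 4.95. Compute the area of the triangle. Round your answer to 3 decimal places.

2.224

Semiperimeter s = (4.95 + 1.98 + 3.31)/2 = 5.12.
Heron's formula: area = √(5.12·0.17·3.14·1.81) ≈ 2.2241.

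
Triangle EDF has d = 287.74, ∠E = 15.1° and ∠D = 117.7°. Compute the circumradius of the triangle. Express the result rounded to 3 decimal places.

162.493

The third angle is ∠F = 180° − ∠E − ∠D = 47.20°.
Law of sines: e = d·sin E/sin D ≈ 84.66.
Law of sines: f = d·sin F/sin D ≈ 238.45.
Circumradius = d/(2 sin D) ≈ 162.49.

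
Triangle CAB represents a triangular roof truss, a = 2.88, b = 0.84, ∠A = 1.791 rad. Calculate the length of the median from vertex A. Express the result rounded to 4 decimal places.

Law of sines: sin B = b·sin A/a ≈ 0.28462.
Since a ≥ b, only the acute value applies: ∠B ≈ 0.289 rad.
Then ∠C = π − ∠A − ∠B ≈ 1.062 rad.
Law of sines gives c = a·sin C/sin A ≈ 2.5774.
Median from A: ½√(2·b² + 2·c² − a²) ≈ 1.2652.

1.2652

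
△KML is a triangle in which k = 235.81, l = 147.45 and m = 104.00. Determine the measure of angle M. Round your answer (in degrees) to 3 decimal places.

∠M ≈ 16.915°

By the law of cosines, cos M = (l² + k² − m²) / (2·l·k) ≈ 0.95674, so ∠M ≈ 16.92°.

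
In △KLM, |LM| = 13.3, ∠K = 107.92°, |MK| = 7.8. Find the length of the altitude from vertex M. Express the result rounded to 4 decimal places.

Law of sines: sin L = |MK|·sin K/|LM| ≈ 0.55801.
Since |LM| ≥ |MK|, only the acute value applies: ∠L ≈ 33.92°.
Then ∠M = 180° − ∠K − ∠L ≈ 38.16°.
Law of sines gives |KL| = |LM|·sin M/sin K ≈ 8.6368.
Area = ½·|LM|·|MK|·sin M ≈ 32.049.
The altitude from M has length 2·area/|KL| ≈ 7.4216.

7.4216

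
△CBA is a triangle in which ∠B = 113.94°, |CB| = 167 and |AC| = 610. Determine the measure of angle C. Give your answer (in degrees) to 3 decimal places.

Law of sines: sin A = |CB|·sin B/|AC| ≈ 0.25022.
Since |AC| ≥ |CB|, only the acute value applies: ∠A ≈ 14.49°.
Then ∠C = 180° − ∠B − ∠A ≈ 51.57°.

∠C ≈ 51.570°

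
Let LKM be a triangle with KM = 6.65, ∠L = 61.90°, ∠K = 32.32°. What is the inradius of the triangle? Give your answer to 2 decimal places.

1.47

The third angle is ∠M = 180° − ∠L − ∠K = 85.78°.
Law of sines: ML = KM·sin K/sin L ≈ 4.0305.
Law of sines: LK = KM·sin M/sin L ≈ 7.5182.
Area = ½·KM·ML·sin M ≈ 13.365.
Semiperimeter s = (6.65+4.0305+7.5182)/2 = 9.0993.
Inradius = area/s = 13.365/9.0993 ≈ 1.4688.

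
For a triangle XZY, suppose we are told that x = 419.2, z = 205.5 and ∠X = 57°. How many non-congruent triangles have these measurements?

1

z·sin X = 205.5·sin(57°) ≈ 172.3.
Since x ≥ z, exactly one triangle exists.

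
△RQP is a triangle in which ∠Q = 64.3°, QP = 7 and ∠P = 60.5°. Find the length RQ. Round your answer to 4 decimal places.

7.4195

The third angle is ∠R = 180° − ∠Q − ∠P = 55.20°.
Law of sines: RQ = QP·sin P/sin R ≈ 7.4195.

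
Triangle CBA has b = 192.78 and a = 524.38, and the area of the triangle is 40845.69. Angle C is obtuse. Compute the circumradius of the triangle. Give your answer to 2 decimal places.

406.31

From area = ½·b·a·sin C, we get sin C = 2·area/(b·a) ≈ 0.80811.
Taking the obtuse solution, ∠C ≈ 126.09°.
Law of cosines then gives c ≈ 656.68.
Circumradius = c/(2 sin C) ≈ 406.31.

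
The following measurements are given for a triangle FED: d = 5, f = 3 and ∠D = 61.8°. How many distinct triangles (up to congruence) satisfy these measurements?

1

f·sin D = 3·sin(61.8°) ≈ 2.644.
Since d ≥ f, exactly one triangle exists.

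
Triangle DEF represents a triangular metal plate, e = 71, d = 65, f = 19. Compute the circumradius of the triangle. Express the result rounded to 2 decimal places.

By the law of cosines, cos D = (e² + f² − d²) / (2·e·f) ≈ 0.43625, so ∠D ≈ 64.14°.
Circumradius = d/(2 sin D) ≈ 36.118.

R ≈ 36.12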